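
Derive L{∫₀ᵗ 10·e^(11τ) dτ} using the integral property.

L{∫₀ᵗ f(τ)dτ} = F(s)/s with F(s) = 10/(s-11), so L{∫₀ᵗ 10·e^(11τ) dτ} = 10/(s(s-11))

Final answer: 10/(s(s-11))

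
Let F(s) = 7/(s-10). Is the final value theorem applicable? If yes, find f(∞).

sF(s) = 7s/(s-10) has a pole at s = 10 in the right half-plane. Theorem does NOT apply (unstable system; f(t) = 7·e^(10t) grows without bound).

Final answer: Not applicable (unstable)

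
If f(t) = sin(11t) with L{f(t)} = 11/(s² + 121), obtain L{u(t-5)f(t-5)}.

Time shift theorem: L{u(t-a)f(t-a)} = e^(-as)F(s). Here a=5, F(s) = 11/(s² + 121), so L{u(t-5)f(t-5)} = e^(-5s)·11/(s² + 121)

Final answer: e^(-5s)·11/(s² + 121)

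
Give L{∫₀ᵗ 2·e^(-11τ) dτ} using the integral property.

L{∫₀ᵗ f(τ)dτ} = F(s)/s with F(s) = 2/(s+11), so L{∫₀ᵗ 2·e^(-11τ) dτ} = 2/(s(s+11))

Final answer: 2/(s(s+11))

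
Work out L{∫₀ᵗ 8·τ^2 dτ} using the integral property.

L{∫₀ᵗ f(τ)dτ} = F(s)/s with f(t) = 8t^2. F(s) = 16/s^3, so L{∫₀ᵗ 8·τ^2 dτ} = (16/s^3)/s = 16/s^4. (Check: ∫₀ᵗ 8·τ^2 dτ = 8t^3/3.)

Final answer: 16/s^4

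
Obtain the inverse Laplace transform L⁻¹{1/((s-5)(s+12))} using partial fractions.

Decompose: A/(s-5) + B/(s+12). A = 1/17, B = -1/17. f(t) = (e^(5t) - e^(-12t))/17

Final answer: (e^(5t) - e^(-12t))/17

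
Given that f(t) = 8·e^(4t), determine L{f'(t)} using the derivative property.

f(0) = 8, F(s) = 8/(s-4). L{f'(t)} = s·F(s) - f(0) = 8s/(s-4) - 8 = (8s - 8(s-4))/(s-4) = 32/(s-4)

Final answer: 32/(s-4)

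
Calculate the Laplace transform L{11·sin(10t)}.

L{sin(ωt)} = ω/(s² + ω²), so L{sin(10t)} = 10/(s² + 100). Then L{11·sin(10t)} = 11·10/(s² + 100) = 110/(s² + 100)

Final answer: 110/(s² + 100)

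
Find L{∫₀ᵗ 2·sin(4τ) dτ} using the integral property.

L{∫₀ᵗ f(τ)dτ} = F(s)/s with F(s) = 8/(s² + 16), so the result is (8/(s² + 16))/s = 8/(s(s² + 16))

Final answer: 8/(s(s² + 16))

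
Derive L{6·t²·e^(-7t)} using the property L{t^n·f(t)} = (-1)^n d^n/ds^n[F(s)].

L{e^(-7t)} = 1/(s+7). d/ds[1/(s+7)] = -1/(s+7)². d²/ds²[1/(s+7)] = 2/(s+7)³. So L{t²·e^(-7t)} = (-1)² · 2/(s+7)³ = 2/(s+7)³. Then L{6·t²·e^(-7t)} = 6·2/(s+7)³ = 12/(s+7)³

Final answer: 12/(s+7)³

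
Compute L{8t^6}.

L{t^n} = n!/s^(n+1). So L{8t^6} = 8·6!/s^7 = 5760/s^7

Final answer: 5760/s^7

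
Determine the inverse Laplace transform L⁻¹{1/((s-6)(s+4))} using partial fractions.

Decompose: A/(s-6) + B/(s+4). A = 1/10, B = -1/10. f(t) = (e^(6t) - e^(-4t))/10

Final answer: (e^(6t) - e^(-4t))/10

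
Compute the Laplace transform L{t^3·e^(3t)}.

L{t^n·e^(at)} = n!/(s-a)^(n+1), so L{t^3·e^(3t)} = 6/(s-3)^4

Final answer: 6/(s-3)^4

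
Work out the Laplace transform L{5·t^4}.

L{t^n} = n!/s^(n+1), so L{t^4} = 24/s^5. Then L{5·t^4} = 5·24/s^5 = 120/s^5

Final answer: 120/s^5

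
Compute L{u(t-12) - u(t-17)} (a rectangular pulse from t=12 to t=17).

L{u(t-a)} = e^(-as)/s. L{u(t-12) - u(t-17)} = (e^(-12s) - e^(-17s))/s

Final answer: (e^(-12s) - e^(-17s))/s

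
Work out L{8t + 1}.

L{8t + 1} = 8·L{t} + L{1} = 8/s² + 1/s

Final answer: 8/s² + 1/s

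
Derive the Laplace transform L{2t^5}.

L{2t^5} = 2 · L{t^5} = 2 · 120/s^6 = 240/s^6

Final answer: 240/s^6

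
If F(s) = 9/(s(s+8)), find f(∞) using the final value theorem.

f(∞) = lim_{s→0} s·9/(s(s+8)) = lim_{s→0} 9/(s+8) = 9/8 = 9/8

Final answer: 9/8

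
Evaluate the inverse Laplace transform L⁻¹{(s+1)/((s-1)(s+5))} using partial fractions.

Using partial fractions, f(t) = (2e^t + 4e^(-5t))/6

Final answer: (2e^t + 4e^(-5t))/6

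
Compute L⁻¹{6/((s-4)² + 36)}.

Form: b/((s-a)² + b²) → e^(at)sin(bt). With a=4, b=6

Final answer: e^(4t)·sin(6t)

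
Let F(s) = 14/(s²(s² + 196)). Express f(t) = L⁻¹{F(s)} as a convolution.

14/(s²(s² + 196)) = (1/s²)·(14/(s² + 196)) = L{t}·L{sin(14t)}. So f(t) = t*(sin(14t)) = ∫₀ᵗ τ·sin(14(t-τ)) dτ

Final answer: ∫₀ᵗ τ·sin(14(t-τ)) dτ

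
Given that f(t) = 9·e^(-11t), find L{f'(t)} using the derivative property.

f(0) = 9, F(s) = 9/(s+11). L{f'(t)} = s·F(s) - f(0) = 9s/(s+11) - 9 = (9s - 9(s+11))/(s+11) = -99/(s+11)

Final answer: -99/(s+11)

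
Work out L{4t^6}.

L{t^n} = n!/s^(n+1). So L{4t^6} = 4·6!/s^7 = 2880/s^7

Final answer: 2880/s^7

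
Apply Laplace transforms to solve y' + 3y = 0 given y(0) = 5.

L{y'} + 3L{y} = 0. sY - 5 + 3Y = 0. Y(s+3) = 5. Y = 5/(s+3)

Final answer: y(t) = 5e^(-3t)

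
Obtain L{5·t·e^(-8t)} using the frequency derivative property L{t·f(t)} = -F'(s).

L{e^(-8t)} = 1/(s+8). By frequency derivative: L{t·e^(-8t)} = -d/ds[1/(s+8)] = -(-1)/(s+8)² = 1/(s+8)². Then L{5·t·e^(-8t)} = 5·1/(s+8)² = 5/(s+8)²

Final answer: 5/(s+8)²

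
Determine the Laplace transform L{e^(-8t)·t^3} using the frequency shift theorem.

L{e^(at)·t^n} = n!/(s-a)^(n+1), so L{e^(-8t)·t^3} = 6/(s+8)^4

Final answer: 6/(s+8)^4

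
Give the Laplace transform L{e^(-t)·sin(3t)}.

L{e^(at)·sin(ωt)} = ω/((s-a)² + ω²), so L{e^(-t)·sin(3t)} = 3/((s+1)² + 9)

Final answer: 3/((s+1)² + 9)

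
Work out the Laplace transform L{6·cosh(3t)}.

L{cosh(ωt)} = s/(s² - ω²), so L{cosh(3t)} = s/(s² - 9). Then L{6·cosh(3t)} = 6·s/(s² - 9) = 6s/(s² - 9)

Final answer: 6s/(s² - 9)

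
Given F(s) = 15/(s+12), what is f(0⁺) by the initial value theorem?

f(0⁺) = lim_{s→∞} s·15/(s+12) = lim_{s→∞} 15s/(s+12) = 15

Final answer: 15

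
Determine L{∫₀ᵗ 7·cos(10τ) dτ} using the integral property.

L{∫₀ᵗ f(τ)dτ} = F(s)/s with F(s) = 7s/(s² + 100), so the result is (7s/(s² + 100))/s = 7/(s² + 100)

Final answer: 7/(s² + 100)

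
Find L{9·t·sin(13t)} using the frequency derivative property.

L{sin(13t)} = 13/(s² + 169). By L{t·f(t)} = -F'(s): -d/ds[13/(s² + 169)] = -(13)·(-2s)/(s² + 169)² = 26s/(s² + 169)². Then L{9·t·sin(13t)} = 9·26s/(s² + 169)² = 234s/(s² + 169)²

Final answer: 234s/(s² + 169)²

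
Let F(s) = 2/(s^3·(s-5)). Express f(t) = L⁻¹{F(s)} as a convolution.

2/(s^3·(s-5)) = (2/s^3)·(1/(s-5)) = L{t^2}·L{e^(5t)}. So f(t) = t^2*e^(5t) = ∫₀ᵗ τ^2·e^(5(t-τ)) dτ

Final answer: ∫₀ᵗ τ^2·e^(5(t-τ)) dτ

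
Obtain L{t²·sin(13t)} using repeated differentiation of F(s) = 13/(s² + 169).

F(s) = 13/(s² + 169). F'(s) = -26s/(s² + 169)². F''(s) = -26(169 - 3s²)/(s² + 169)³ = (78s² - 4394)/(s² + 169)³. So L{t²·sin(13t)} = (-1)² F''(s) = (78s² - 4394)/(s² + 169)³

Final answer: (78s² - 4394)/(s² + 169)³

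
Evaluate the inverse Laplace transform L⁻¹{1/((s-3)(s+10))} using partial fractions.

Decompose: A/(s-3) + B/(s+10). A = 1/13, B = -1/13. f(t) = (e^(3t) - e^(-10t))/13

Final answer: (e^(3t) - e^(-10t))/13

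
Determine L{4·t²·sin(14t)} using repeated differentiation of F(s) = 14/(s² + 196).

F(s) = 14/(s² + 196). F'(s) = -28s/(s² + 196)². F''(s) = -28(196 - 3s²)/(s² + 196)³ = (84s² - 5488)/(s² + 196)³. So L{t²·sin(14t)} = (-1)² F''(s) = (84s² - 5488)/(s² + 196)³. Then L{4·t²·sin(14t)} = 4·(84s² - 5488)/(s² + 196)³ = (336s² - 21952)/(s² + 196)³

Final answer: (336s² - 21952)/(s² + 196)³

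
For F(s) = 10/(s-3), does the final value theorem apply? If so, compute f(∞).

sF(s) = 10s/(s-3) has a pole at s = 3 in the right half-plane. Theorem does NOT apply (unstable system; f(t) = 10·e^(3t) grows without bound).

Final answer: Not applicable (unstable)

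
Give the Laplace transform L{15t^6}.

L{15t^6} = 15 · L{t^6} = 15 · 720/s^7 = 10800/s^7

Final answer: 10800/s^7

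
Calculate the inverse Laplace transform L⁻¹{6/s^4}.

L⁻¹{n!/s^(n+1)} = t^n with n=3. So L⁻¹{6/s^4} = t^3

Final answer: t^3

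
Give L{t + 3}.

L{t + 3} = L{t} + 3·L{1} = 1/s² + 3/s

Final answer: 1/s² + 3/s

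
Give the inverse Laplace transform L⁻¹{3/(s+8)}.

L⁻¹{1/(s-a)} = e^(at), so L⁻¹{1/(s+8)} = e^(-8t), and L⁻¹{3/(s+8)} = 3·e^(-8t)

Final answer: 3·e^(-8t)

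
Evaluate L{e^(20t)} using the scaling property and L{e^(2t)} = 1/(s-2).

Using L{f(at)} = (1/a)F(s/a) with a=10 and f(t) = e^(2t): L{e^(20t)} = (1/10) · 1/((s/10)-2) = (1/10) · 10/(s-20) = 1/(s-20)

Final answer: 1/(s-20)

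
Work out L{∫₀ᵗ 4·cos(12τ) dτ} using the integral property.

L{∫₀ᵗ f(τ)dτ} = F(s)/s with F(s) = 4s/(s² + 144), so the result is (4s/(s² + 144))/s = 4/(s² + 144)

Final answer: 4/(s² + 144)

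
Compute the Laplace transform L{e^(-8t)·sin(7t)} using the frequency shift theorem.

Frequency shift: L{e^(at)f(t)} = F(s-a). L{e^(-8t)·sin(7t)} = 7/((s+8)² + 49)

Final answer: 7/((s+8)² + 49)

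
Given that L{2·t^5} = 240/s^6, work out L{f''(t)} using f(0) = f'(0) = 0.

L{f''(t)} = s²F(s) - sf(0) - f'(0) = s²·240/s^6 - 0 - 0 = 240/s^4

Final answer: 240/s^4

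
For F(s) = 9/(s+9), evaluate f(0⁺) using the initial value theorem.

f(0⁺) = lim_{s→∞} s·9/(s+9) = lim_{s→∞} 9s/(s+9) = 9

Final answer: 9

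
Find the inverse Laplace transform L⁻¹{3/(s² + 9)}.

L⁻¹{3/(s² + 9)} = sin(3t)

Final answer: sin(3t)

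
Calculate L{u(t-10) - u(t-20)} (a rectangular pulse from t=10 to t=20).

L{u(t-a)} = e^(-as)/s. L{u(t-10) - u(t-20)} = (e^(-10s) - e^(-20s))/s

Final answer: (e^(-10s) - e^(-20s))/s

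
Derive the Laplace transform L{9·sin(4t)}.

L{sin(ωt)} = ω/(s² + ω²), so L{sin(4t)} = 4/(s² + 16). Then L{9·sin(4t)} = 9·4/(s² + 16) = 36/(s² + 16)

Final answer: 36/(s² + 16)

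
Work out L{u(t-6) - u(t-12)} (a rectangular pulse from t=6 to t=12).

L{u(t-a)} = e^(-as)/s. L{u(t-6) - u(t-12)} = (e^(-6s) - e^(-12s))/s

Final answer: (e^(-6s) - e^(-12s))/s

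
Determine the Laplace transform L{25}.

L{25} = 25 · L{1} = 25/s

Final answer: 25/s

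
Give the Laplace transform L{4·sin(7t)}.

L{sin(ωt)} = ω/(s² + ω²), so L{sin(7t)} = 7/(s² + 49). Then L{4·sin(7t)} = 4·7/(s² + 49) = 28/(s² + 49)

Final answer: 28/(s² + 49)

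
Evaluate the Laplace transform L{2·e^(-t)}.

L{e^(at)} = 1/(s-a), so L{e^(-t)} = 1/(s+1). Then L{2·e^(-t)} = 2/(s+1)

Final answer: 2/(s+1)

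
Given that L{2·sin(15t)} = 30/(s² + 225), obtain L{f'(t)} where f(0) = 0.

L{f'(t)} = s·F(s) - f(0) = s·30/(s² + 225) - 0 = 30s/(s² + 225)

Final answer: 30s/(s² + 225)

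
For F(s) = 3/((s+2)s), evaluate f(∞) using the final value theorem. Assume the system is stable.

f(∞) = lim_{s→0} sF(s) = lim_{s→0} 3/(s+2) = 3/2

Final answer: 3/2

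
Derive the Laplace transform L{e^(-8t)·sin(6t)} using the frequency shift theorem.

Frequency shift: L{e^(at)f(t)} = F(s-a). L{e^(-8t)·sin(6t)} = 6/((s+8)² + 36)

Final answer: 6/((s+8)² + 36)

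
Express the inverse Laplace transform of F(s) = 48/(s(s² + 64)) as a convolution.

48/(s(s² + 64)) = (1/s)·(48/(s² + 64)) = L{1}·L{6·sin(8t)}. So f(t) = 1*(6·sin(8t)) = ∫₀ᵗ 6·sin(8τ) dτ

Final answer: ∫₀ᵗ 6·sin(8τ) dτ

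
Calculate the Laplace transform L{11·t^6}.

L{t^n} = n!/s^(n+1), so L{t^6} = 720/s^7. Then L{11·t^6} = 11·720/s^7 = 7920/s^7

Final answer: 7920/s^7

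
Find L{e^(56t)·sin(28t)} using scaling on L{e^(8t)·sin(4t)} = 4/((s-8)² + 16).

Scaling with a=7: L{e^(56t)·sin(28t)} = (1/7) · 4/((s/7-8)² + 16). Simplifying: 28/((s-56)² + 784)

Final answer: 28/((s-56)² + 784)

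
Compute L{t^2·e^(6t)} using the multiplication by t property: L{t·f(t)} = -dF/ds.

Using L{t^n·e^(at)} = n!/(s-a)^(n+1), L{t^2·e^(6t)} = 2/(s-6)^3

Final answer: 2/(s-6)^3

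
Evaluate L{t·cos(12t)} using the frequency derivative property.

L{cos(12t)} = s/(s² + 144). Derivative: d/ds[s/(s² + 144)] = [(s² + 144) - s·2s]/(s² + 144)² = (144 - s²)/(s² + 144)². So L{t·cos(12t)} = -F'(s) = (s² - 144)/(s² + 144)²

Final answer: (s² - 144)/(s² + 144)²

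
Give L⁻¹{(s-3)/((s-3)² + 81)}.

Using frequency shift: L⁻¹{(s-a)/((s-a)² + b²)} = e^(at)cos(bt). Here a=3, b=9

Final answer: e^(3t)·cos(9t)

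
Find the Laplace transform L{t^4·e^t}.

L{t^n·e^(at)} = n!/(s-a)^(n+1), so L{t^4·e^t} = 24/(s-1)^5

Final answer: 24/(s-1)^5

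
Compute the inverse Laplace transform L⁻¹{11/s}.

L⁻¹{c/s} = c, so L⁻¹{11/s} = 11

Final answer: 11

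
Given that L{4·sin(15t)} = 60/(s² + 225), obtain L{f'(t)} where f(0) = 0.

L{f'(t)} = s·F(s) - f(0) = s·60/(s² + 225) - 0 = 60s/(s² + 225)

Final answer: 60s/(s² + 225)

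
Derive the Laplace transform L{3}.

L{3} = 3 · L{1} = 3/s

Final answer: 3/s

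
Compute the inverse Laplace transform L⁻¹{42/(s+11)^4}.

L⁻¹{n!/(s-a)^(n+1)} = t^n·e^(at) with n=3, a=-11. So L⁻¹{6/(s+11)^4} = t^3·e^(-11t), and L⁻¹{42/(s+11)^4} = (42/6)·t^3·e^(-11t) = 7·t^3·e^(-11t)

Final answer: 7·t^3·e^(-11t)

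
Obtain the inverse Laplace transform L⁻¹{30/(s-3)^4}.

L⁻¹{n!/(s-a)^(n+1)} = t^n·e^(at) with n=3, a=3. So L⁻¹{6/(s-3)^4} = t^3·e^(3t), and L⁻¹{30/(s-3)^4} = (30/6)·t^3·e^(3t) = 5·t^3·e^(3t)

Final answer: 5·t^3·e^(3t)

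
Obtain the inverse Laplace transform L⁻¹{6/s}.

L⁻¹{c/s} = c, so L⁻¹{6/s} = 6

Final answer: 6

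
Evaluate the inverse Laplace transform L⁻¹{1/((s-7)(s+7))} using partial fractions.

Decompose: A/(s-7) + B/(s+7). A = 1/14, B = -1/14. f(t) = (e^(7t) - e^(-7t))/14

Final answer: (e^(7t) - e^(-7t))/14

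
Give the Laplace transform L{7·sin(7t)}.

L{sin(ωt)} = ω/(s² + ω²), so L{sin(7t)} = 7/(s² + 49). Then L{7·sin(7t)} = 7·7/(s² + 49) = 49/(s² + 49)

Final answer: 49/(s² + 49)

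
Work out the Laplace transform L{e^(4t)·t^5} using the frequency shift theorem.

L{e^(at)·t^n} = n!/(s-a)^(n+1), so L{e^(4t)·t^5} = 120/(s-4)^6

Final answer: 120/(s-4)^6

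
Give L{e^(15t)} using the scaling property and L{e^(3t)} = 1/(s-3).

Using L{f(at)} = (1/a)F(s/a) with a=5 and f(t) = e^(3t): L{e^(15t)} = (1/5) · 1/((s/5)-3) = (1/5) · 5/(s-15) = 1/(s-15)

Final answer: 1/(s-15)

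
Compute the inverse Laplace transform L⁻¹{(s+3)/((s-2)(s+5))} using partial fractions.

Using partial fractions, f(t) = (5e^(2t) + 2e^(-5t))/7

Final answer: (5e^(2t) + 2e^(-5t))/7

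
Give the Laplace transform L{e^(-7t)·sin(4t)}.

L{e^(at)·sin(ωt)} = ω/((s-a)² + ω²), so L{e^(-7t)·sin(4t)} = 4/((s+7)² + 16)

Final answer: 4/((s+7)² + 16)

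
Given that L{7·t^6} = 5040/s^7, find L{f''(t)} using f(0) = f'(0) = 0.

L{f''(t)} = s²F(s) - sf(0) - f'(0) = s²·5040/s^7 - 0 - 0 = 5040/s^5

Final answer: 5040/s^5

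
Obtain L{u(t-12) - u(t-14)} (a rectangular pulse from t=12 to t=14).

L{u(t-a)} = e^(-as)/s. L{u(t-12) - u(t-14)} = (e^(-12s) - e^(-14s))/s

Final answer: (e^(-12s) - e^(-14s))/s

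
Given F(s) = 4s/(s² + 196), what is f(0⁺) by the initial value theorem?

f(0⁺) = lim_{s→∞} s·4s/(s² + 196) = lim_{s→∞} 4s²/(s² + 196) = 4

Final answer: 4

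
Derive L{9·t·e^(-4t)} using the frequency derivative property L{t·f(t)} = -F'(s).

L{e^(-4t)} = 1/(s+4). By frequency derivative: L{t·e^(-4t)} = -d/ds[1/(s+4)] = -(-1)/(s+4)² = 1/(s+4)². Then L{9·t·e^(-4t)} = 9·1/(s+4)² = 9/(s+4)²

Final answer: 9/(s+4)²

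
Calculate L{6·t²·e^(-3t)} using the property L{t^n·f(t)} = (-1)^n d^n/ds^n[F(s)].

L{e^(-3t)} = 1/(s+3). d/ds[1/(s+3)] = -1/(s+3)². d²/ds²[1/(s+3)] = 2/(s+3)³. So L{t²·e^(-3t)} = (-1)² · 2/(s+3)³ = 2/(s+3)³. Then L{6·t²·e^(-3t)} = 6·2/(s+3)³ = 12/(s+3)³

Final answer: 12/(s+3)³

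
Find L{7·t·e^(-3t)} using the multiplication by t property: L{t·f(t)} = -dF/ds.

Using L{t^n·e^(at)} = n!/(s-a)^(n+1), L{t·e^(-3t)} = 1/(s+3)^2, so L{7·t·e^(-3t)} = 7·1/(s+3)^2 = 7/(s+3)^2

Final answer: 7/(s+3)^2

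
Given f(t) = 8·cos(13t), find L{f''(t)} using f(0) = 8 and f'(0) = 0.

F(s) = 8s/(s² + 169). L{f''(t)} = s²F(s) - sf(0) - f'(0) = 8s³/(s² + 169) - 8s = (8s³ - 8s(s² + 169))/(s² + 169) = -1352s/(s² + 169)

Final answer: -1352s/(s² + 169)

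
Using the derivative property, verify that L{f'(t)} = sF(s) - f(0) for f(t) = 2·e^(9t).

f'(t) = 18e^(9t). Direct: L{f'(t)} = 18/(s-9). Property: s·2/(s-9) - 2 = (2s - 2(s-9))/(s-9) = 18/(s-9). ✓

Final answer: 18/(s-9)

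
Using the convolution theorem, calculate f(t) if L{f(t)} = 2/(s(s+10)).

2/(s(s+10)) = (2/s)·(1/(s+10)) = L{2}·L{e^(-10t)}. By convolution, f(t) = 2*e^(-10t) = ∫₀ᵗ 2·e^(-10τ) dτ = 2·(1 - e^(-10t))/10

Final answer: 2·(1 - e^(-10t))/10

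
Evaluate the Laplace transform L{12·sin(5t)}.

L{sin(ωt)} = ω/(s² + ω²), so L{sin(5t)} = 5/(s² + 25). Then L{12·sin(5t)} = 12·5/(s² + 25) = 60/(s² + 25)

Final answer: 60/(s² + 25)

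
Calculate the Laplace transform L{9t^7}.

L{9t^7} = 9 · L{t^7} = 9 · 5040/s^8 = 45360/s^8

Final answer: 45360/s^8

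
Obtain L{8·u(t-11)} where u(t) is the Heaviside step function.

L{u(t-a)} = e^(-as)/s. Here a=11, so L{u(t-11)} = e^(-11s)/s, and L{8·u(t-11)} = 8·e^(-11s)/s

Final answer: 8·e^(-11s)/s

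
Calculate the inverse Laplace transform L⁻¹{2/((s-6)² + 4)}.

Using frequency shift, L⁻¹{2/((s-6)² + 4)} = e^(6t)·sin(2t)

Final answer: e^(6t)·sin(2t)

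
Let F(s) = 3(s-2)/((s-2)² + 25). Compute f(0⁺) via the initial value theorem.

f(0⁺) = lim_{s→∞} sF(s) = lim_{s→∞} 3s(s-2)/((s-2)² + 25) = 3

Final answer: 3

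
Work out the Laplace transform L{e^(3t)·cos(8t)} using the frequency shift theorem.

Frequency shift: L{e^(at)f(t)} = F(s-a). L{e^(3t)·cos(8t)} = (s-3)/((s-3)² + 64)

Final answer: (s-3)/((s-3)² + 64)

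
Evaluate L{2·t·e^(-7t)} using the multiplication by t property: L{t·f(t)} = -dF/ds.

Using L{t^n·e^(at)} = n!/(s-a)^(n+1), L{t·e^(-7t)} = 1/(s+7)^2, so L{2·t·e^(-7t)} = 2·1/(s+7)^2 = 2/(s+7)^2

Final answer: 2/(s+7)^2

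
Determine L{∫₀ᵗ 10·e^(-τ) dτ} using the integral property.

L{∫₀ᵗ f(τ)dτ} = F(s)/s with F(s) = 10/(s+1), so L{∫₀ᵗ 10·e^(-τ) dτ} = 10/(s(s+1))

Final answer: 10/(s(s+1))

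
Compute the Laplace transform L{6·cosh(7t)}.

L{cosh(ωt)} = s/(s² - ω²), so L{cosh(7t)} = s/(s² - 49). Then L{6·cosh(7t)} = 6·s/(s² - 49) = 6s/(s² - 49)

Final answer: 6s/(s² - 49)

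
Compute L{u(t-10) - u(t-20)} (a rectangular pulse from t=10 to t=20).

L{u(t-a)} = e^(-as)/s. L{u(t-10) - u(t-20)} = (e^(-10s) - e^(-20s))/s

Final answer: (e^(-10s) - e^(-20s))/s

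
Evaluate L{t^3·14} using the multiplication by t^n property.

L{14} = 14/s. d^1/ds^1[1/s] = -1/s². d^2/ds^2[1/s] = 2/s^3. d^3/ds^3[1/s] = -6/s^4. So L{t^3} = (-1)^{3}·-6/s^4 = 6/s^4. Then L{t^3·14} = 14·6/s^4 = 84/s^4

Final answer: 84/s^4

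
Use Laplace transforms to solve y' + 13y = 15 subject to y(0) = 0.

sY + 13Y = 15/s. Y = 15/(s(s+13)). Partial fractions: Y = 15/13/s - 15/13/(s+13)

Final answer: y(t) = 15/13(1 - e^(-13t))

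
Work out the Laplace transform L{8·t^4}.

L{t^n} = n!/s^(n+1), so L{t^4} = 24/s^5. Then L{8·t^4} = 8·24/s^5 = 192/s^5

Final answer: 192/s^5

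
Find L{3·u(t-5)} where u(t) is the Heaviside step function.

L{u(t-a)} = e^(-as)/s. Here a=5, so L{u(t-5)} = e^(-5s)/s, and L{3·u(t-5)} = 3·e^(-5s)/s

Final answer: 3·e^(-5s)/s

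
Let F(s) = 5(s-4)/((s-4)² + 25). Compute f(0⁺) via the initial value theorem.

f(0⁺) = lim_{s→∞} sF(s) = lim_{s→∞} 5s(s-4)/((s-4)² + 25) = 5

Final answer: 5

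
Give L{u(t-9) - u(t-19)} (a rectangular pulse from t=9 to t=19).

L{u(t-a)} = e^(-as)/s. L{u(t-9) - u(t-19)} = (e^(-9s) - e^(-19s))/s

Final answer: (e^(-9s) - e^(-19s))/s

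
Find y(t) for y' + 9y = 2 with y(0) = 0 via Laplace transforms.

sY + 9Y = 2/s. Y = 2/(s(s+9)). Partial fractions: Y = 2/9/s - 2/9/(s+9)

Final answer: y(t) = 2/9(1 - e^(-9t))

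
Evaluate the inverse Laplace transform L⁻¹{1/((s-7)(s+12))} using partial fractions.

Decompose: A/(s-7) + B/(s+12). A = 1/19, B = -1/19. f(t) = (e^(7t) - e^(-12t))/19

Final answer: (e^(7t) - e^(-12t))/19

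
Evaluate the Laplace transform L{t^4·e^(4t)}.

L{t^n·e^(at)} = n!/(s-a)^(n+1), so L{t^4·e^(4t)} = 24/(s-4)^5

Final answer: 24/(s-4)^5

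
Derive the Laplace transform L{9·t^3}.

L{t^n} = n!/s^(n+1), so L{t^3} = 6/s^4. Then L{9·t^3} = 9·6/s^4 = 54/s^4

Final answer: 54/s^4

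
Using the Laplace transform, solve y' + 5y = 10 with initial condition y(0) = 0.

sY + 5Y = 10/s. Y = 10/(s(s+5)). Partial fractions: Y = 2/s - 2/(s+5)

Final answer: y(t) = 2(1 - e^(-5t))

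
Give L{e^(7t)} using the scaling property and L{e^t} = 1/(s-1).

Using L{f(at)} = (1/a)F(s/a) with a=7 and f(t) = e^t: L{e^(7t)} = (1/7) · 1/((s/7)-1) = (1/7) · 7/(s-7) = 1/(s-7)

Final answer: 1/(s-7)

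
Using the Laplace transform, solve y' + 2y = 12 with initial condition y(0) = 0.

sY + 2Y = 12/s. Y = 12/(s(s+2)). Partial fractions: Y = 6/s - 6/(s+2)

Final answer: y(t) = 6(1 - e^(-2t))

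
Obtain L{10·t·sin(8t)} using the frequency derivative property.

L{sin(8t)} = 8/(s² + 64). By L{t·f(t)} = -F'(s): -d/ds[8/(s² + 64)] = -(8)·(-2s)/(s² + 64)² = 16s/(s² + 64)². Then L{10·t·sin(8t)} = 10·16s/(s² + 64)² = 160s/(s² + 64)²

Final answer: 160s/(s² + 64)²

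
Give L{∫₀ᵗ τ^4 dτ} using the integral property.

L{∫₀ᵗ f(τ)dτ} = F(s)/s with f(t) = t^4. F(s) = 24/s^5, so L{∫₀ᵗ τ^4 dτ} = (24/s^5)/s = 24/s^6. (Check: ∫₀ᵗ τ^4 dτ = t^5/5.)

Final answer: 24/s^6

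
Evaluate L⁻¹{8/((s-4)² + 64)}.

Form: b/((s-a)² + b²) → e^(at)sin(bt). With a=4, b=8

Final answer: e^(4t)·sin(8t)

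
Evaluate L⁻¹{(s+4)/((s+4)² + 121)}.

Using frequency shift: L⁻¹{(s-a)/((s-a)² + b²)} = e^(at)cos(bt). Here a=-4, b=11

Final answer: e^(-4t)·cos(11t)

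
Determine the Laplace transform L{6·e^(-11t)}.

L{e^(at)} = 1/(s-a), so L{e^(-11t)} = 1/(s+11). Then L{6·e^(-11t)} = 6/(s+11)

Final answer: 6/(s+11)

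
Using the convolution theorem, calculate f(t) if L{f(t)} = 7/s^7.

7/s^7 = (7/s)·(1/s^6) = L{7}·L{t^5/120}. By convolution, f(t) = 7*t^5/120 = ∫₀ᵗ 7·τ^5/120 dτ = 7·t^6/720

Final answer: 7·t^6/720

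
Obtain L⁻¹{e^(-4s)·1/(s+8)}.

L⁻¹{1/(s+8)} = e^(-8t). By the time shift theorem, L⁻¹{e^(-as)F(s)} = u(t-a)f(t-a) with a=4, so L⁻¹{e^(-4s)·1/(s+8)} = u(t-4)·e^(-8(t-4))

Final answer: u(t-4)·e^(-8(t-4))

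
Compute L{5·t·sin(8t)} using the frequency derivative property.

L{sin(8t)} = 8/(s² + 64). By L{t·f(t)} = -F'(s): -d/ds[8/(s² + 64)] = -(8)·(-2s)/(s² + 64)² = 16s/(s² + 64)². Then L{5·t·sin(8t)} = 5·16s/(s² + 64)² = 80s/(s² + 64)²

Final answer: 80s/(s² + 64)²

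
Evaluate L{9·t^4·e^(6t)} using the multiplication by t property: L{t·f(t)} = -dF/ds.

Using L{t^n·e^(at)} = n!/(s-a)^(n+1), L{t^4·e^(6t)} = 24/(s-6)^5, so L{9·t^4·e^(6t)} = 9·24/(s-6)^5 = 216/(s-6)^5

Final answer: 216/(s-6)^5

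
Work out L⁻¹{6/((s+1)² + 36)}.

Form: b/((s-a)² + b²) → e^(at)sin(bt). With a=-1, b=6

Final answer: e^(-t)·sin(6t)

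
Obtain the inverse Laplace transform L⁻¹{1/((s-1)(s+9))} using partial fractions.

Decompose: A/(s-1) + B/(s+9). A = 1/10, B = -1/10. f(t) = (e^t - e^(-9t))/10

Final answer: (e^t - e^(-9t))/10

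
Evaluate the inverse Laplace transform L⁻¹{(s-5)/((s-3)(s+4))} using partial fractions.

Using partial fractions, f(t) = (-2e^(3t) + 9e^(-4t))/7

Final answer: (-2e^(3t) + 9e^(-4t))/7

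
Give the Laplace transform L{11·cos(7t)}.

L{cos(ωt)} = s/(s² + ω²), so L{cos(7t)} = s/(s² + 49). Then L{11·cos(7t)} = 11·s/(s² + 49) = 11s/(s² + 49)

Final answer: 11s/(s² + 49)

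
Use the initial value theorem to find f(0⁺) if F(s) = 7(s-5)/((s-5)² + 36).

f(0⁺) = lim_{s→∞} sF(s) = lim_{s→∞} 7s(s-5)/((s-5)² + 36) = 7

Final answer: 7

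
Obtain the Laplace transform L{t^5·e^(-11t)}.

L{t^n·e^(at)} = n!/(s-a)^(n+1), so L{t^5·e^(-11t)} = 120/(s+11)^6

Final answer: 120/(s+11)^6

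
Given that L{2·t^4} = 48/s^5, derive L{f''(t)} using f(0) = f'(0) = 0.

L{f''(t)} = s²F(s) - sf(0) - f'(0) = s²·48/s^5 - 0 - 0 = 48/s^3

Final answer: 48/s^3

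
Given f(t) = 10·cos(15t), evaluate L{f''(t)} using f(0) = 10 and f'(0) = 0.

F(s) = 10s/(s² + 225). L{f''(t)} = s²F(s) - sf(0) - f'(0) = 10s³/(s² + 225) - 10s = (10s³ - 10s(s² + 225))/(s² + 225) = -2250s/(s² + 225)

Final answer: -2250s/(s² + 225)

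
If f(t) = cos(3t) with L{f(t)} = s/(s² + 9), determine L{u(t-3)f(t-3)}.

Time shift theorem: L{u(t-a)f(t-a)} = e^(-as)F(s). Here a=3, F(s) = s/(s² + 9), so L{u(t-3)f(t-3)} = e^(-3s)·s/(s² + 9)

Final answer: e^(-3s)·s/(s² + 9)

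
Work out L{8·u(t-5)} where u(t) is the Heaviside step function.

L{u(t-a)} = e^(-as)/s. Here a=5, so L{u(t-5)} = e^(-5s)/s, and L{8·u(t-5)} = 8·e^(-5s)/s

Final answer: 8·e^(-5s)/s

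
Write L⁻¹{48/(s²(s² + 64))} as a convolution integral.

48/(s²(s² + 64)) = (1/s²)·(48/(s² + 64)) = L{t}·L{6·sin(8t)}. So f(t) = t*(6·sin(8t)) = ∫₀ᵗ 6τ·sin(8(t-τ)) dτ

Final answer: ∫₀ᵗ 6τ·sin(8(t-τ)) dτ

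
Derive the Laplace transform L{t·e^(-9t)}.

L{t^n·e^(at)} = n!/(s-a)^(n+1), so L{t·e^(-9t)} = 1/(s+9)^2

Final answer: 1/(s+9)^2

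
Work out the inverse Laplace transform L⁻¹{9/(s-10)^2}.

L⁻¹{n!/(s-a)^(n+1)} = t^n·e^(at) with n=1, a=10. So L⁻¹{1/(s-10)^2} = t·e^(10t), and L⁻¹{9/(s-10)^2} = (9/1)·t·e^(10t) = 9·t·e^(10t)

Final answer: 9·t·e^(10t)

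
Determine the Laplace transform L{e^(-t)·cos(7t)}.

L{e^(at)·cos(ωt)} = (s-a)/((s-a)² + ω²), so L{e^(-t)·cos(7t)} = (s+1)/((s+1)² + 49)

Final answer: (s+1)/((s+1)² + 49)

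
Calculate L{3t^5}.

L{t^n} = n!/s^(n+1). So L{3t^5} = 3·5!/s^6 = 360/s^6

Final answer: 360/s^6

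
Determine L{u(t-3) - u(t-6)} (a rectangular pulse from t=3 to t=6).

L{u(t-a)} = e^(-as)/s. L{u(t-3) - u(t-6)} = (e^(-3s) - e^(-6s))/s

Final answer: (e^(-3s) - e^(-6s))/s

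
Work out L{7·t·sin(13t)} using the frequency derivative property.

L{sin(13t)} = 13/(s² + 169). By L{t·f(t)} = -F'(s): -d/ds[13/(s² + 169)] = -(13)·(-2s)/(s² + 169)² = 26s/(s² + 169)². Then L{7·t·sin(13t)} = 7·26s/(s² + 169)² = 182s/(s² + 169)²

Final answer: 182s/(s² + 169)²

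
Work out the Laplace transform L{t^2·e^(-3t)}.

L{t^n·e^(at)} = n!/(s-a)^(n+1), so L{t^2·e^(-3t)} = 2/(s+3)^3

Final answer: 2/(s+3)^3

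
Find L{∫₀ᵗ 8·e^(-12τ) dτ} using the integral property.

L{∫₀ᵗ f(τ)dτ} = F(s)/s with F(s) = 8/(s+12), so L{∫₀ᵗ 8·e^(-12τ) dτ} = 8/(s(s+12))

Final answer: 8/(s(s+12))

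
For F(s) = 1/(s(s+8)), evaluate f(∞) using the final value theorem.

f(∞) = lim_{s→0} s·1/(s(s+8)) = lim_{s→0} 1/(s+8) = 1/8 = 1/8

Final answer: 1/8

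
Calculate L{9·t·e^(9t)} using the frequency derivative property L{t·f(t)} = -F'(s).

L{e^(9t)} = 1/(s-9). By frequency derivative: L{t·e^(9t)} = -d/ds[1/(s-9)] = -(-1)/(s-9)² = 1/(s-9)². Then L{9·t·e^(9t)} = 9·1/(s-9)² = 9/(s-9)²

Final answer: 9/(s-9)²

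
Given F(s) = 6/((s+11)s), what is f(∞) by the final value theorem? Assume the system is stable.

f(∞) = lim_{s→0} sF(s) = lim_{s→0} 6/(s+11) = 6/11

Final answer: 6/11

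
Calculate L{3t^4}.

L{t^n} = n!/s^(n+1). So L{3t^4} = 3·4!/s^5 = 72/s^5

Final answer: 72/s^5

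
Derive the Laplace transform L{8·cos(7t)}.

L{cos(ωt)} = s/(s² + ω²), so L{cos(7t)} = s/(s² + 49). Then L{8·cos(7t)} = 8·s/(s² + 49) = 8s/(s² + 49)

Final answer: 8s/(s² + 49)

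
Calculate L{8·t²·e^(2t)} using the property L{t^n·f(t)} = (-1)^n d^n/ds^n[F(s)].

L{e^(2t)} = 1/(s-2). d/ds[1/(s-2)] = -1/(s-2)². d²/ds²[1/(s-2)] = 2/(s-2)³. So L{t²·e^(2t)} = (-1)² · 2/(s-2)³ = 2/(s-2)³. Then L{8·t²·e^(2t)} = 8·2/(s-2)³ = 16/(s-2)³

Final answer: 16/(s-2)³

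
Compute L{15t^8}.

L{t^n} = n!/s^(n+1). So L{15t^8} = 15·8!/s^9 = 604800/s^9

Final answer: 604800/s^9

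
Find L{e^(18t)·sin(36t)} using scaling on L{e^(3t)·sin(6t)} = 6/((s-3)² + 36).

Scaling with a=6: L{e^(18t)·sin(36t)} = (1/6) · 6/((s/6-3)² + 36). Simplifying: 36/((s-18)² + 1296)

Final answer: 36/((s-18)² + 1296)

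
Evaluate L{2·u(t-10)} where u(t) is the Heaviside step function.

L{u(t-a)} = e^(-as)/s. Here a=10, so L{u(t-10)} = e^(-10s)/s, and L{2·u(t-10)} = 2·e^(-10s)/s

Final answer: 2·e^(-10s)/s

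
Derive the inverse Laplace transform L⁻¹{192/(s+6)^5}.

L⁻¹{n!/(s-a)^(n+1)} = t^n·e^(at) with n=4, a=-6. So L⁻¹{24/(s+6)^5} = t^4·e^(-6t), and L⁻¹{192/(s+6)^5} = (192/24)·t^4·e^(-6t) = 8·t^4·e^(-6t)

Final answer: 8·t^4·e^(-6t)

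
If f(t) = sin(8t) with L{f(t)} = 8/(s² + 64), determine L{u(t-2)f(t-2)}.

Time shift theorem: L{u(t-a)f(t-a)} = e^(-as)F(s). Here a=2, F(s) = 8/(s² + 64), so L{u(t-2)f(t-2)} = e^(-2s)·8/(s² + 64)

Final answer: e^(-2s)·8/(s² + 64)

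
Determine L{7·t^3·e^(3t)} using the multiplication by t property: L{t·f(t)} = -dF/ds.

Using L{t^n·e^(at)} = n!/(s-a)^(n+1), L{t^3·e^(3t)} = 6/(s-3)^4, so L{7·t^3·e^(3t)} = 7·6/(s-3)^4 = 42/(s-3)^4

Final answer: 42/(s-3)^4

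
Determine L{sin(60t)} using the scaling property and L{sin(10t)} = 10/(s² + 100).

Using L{f(at)} = (1/a)F(s/a) with a=6: L{sin(60t)} = (1/6) · 10/((s/6)² + 100) = (1/6) · 10·36/(s² + 3600) = 60/(s² + 3600)

Final answer: 60/(s² + 3600)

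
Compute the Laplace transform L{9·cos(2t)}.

L{cos(ωt)} = s/(s² + ω²), so L{cos(2t)} = s/(s² + 4). Then L{9·cos(2t)} = 9·s/(s² + 4) = 9s/(s² + 4)

Final answer: 9s/(s² + 4)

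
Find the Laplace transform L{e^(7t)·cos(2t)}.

L{e^(at)·cos(ωt)} = (s-a)/((s-a)² + ω²), so L{e^(7t)·cos(2t)} = (s-7)/((s-7)² + 4)

Final answer: (s-7)/((s-7)² + 4)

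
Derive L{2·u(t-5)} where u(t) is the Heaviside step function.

L{u(t-a)} = e^(-as)/s. Here a=5, so L{u(t-5)} = e^(-5s)/s, and L{2·u(t-5)} = 2·e^(-5s)/s

Final answer: 2·e^(-5s)/s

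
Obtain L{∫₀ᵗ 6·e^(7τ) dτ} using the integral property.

L{∫₀ᵗ f(τ)dτ} = F(s)/s with F(s) = 6/(s-7), so L{∫₀ᵗ 6·e^(7τ) dτ} = 6/(s(s-7))

Final answer: 6/(s(s-7))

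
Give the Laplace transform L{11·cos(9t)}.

L{cos(ωt)} = s/(s² + ω²), so L{cos(9t)} = s/(s² + 81). Then L{11·cos(9t)} = 11·s/(s² + 81) = 11s/(s² + 81)

Final answer: 11s/(s² + 81)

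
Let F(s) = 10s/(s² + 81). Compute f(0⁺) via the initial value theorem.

f(0⁺) = lim_{s→∞} s·10s/(s² + 81) = lim_{s→∞} 10s²/(s² + 81) = 10

Final answer: 10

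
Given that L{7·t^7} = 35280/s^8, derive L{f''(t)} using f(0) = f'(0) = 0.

L{f''(t)} = s²F(s) - sf(0) - f'(0) = s²·35280/s^8 - 0 - 0 = 35280/s^6

Final answer: 35280/s^6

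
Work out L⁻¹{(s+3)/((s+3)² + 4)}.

Using frequency shift: L⁻¹{(s-a)/((s-a)² + b²)} = e^(at)cos(bt). Here a=-3, b=2

Final answer: e^(-3t)·cos(2t)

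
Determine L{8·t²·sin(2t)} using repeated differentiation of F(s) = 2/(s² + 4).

F(s) = 2/(s² + 4). F'(s) = -4s/(s² + 4)². F''(s) = -4(4 - 3s²)/(s² + 4)³ = (12s² - 16)/(s² + 4)³. So L{t²·sin(2t)} = (-1)² F''(s) = (12s² - 16)/(s² + 4)³. Then L{8·t²·sin(2t)} = 8·(12s² - 16)/(s² + 4)³ = (96s² - 128)/(s² + 4)³

Final answer: (96s² - 128)/(s² + 4)³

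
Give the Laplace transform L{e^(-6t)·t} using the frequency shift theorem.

L{e^(at)·t^n} = n!/(s-a)^(n+1), so L{e^(-6t)·t} = 1/(s+6)^2

Final answer: 1/(s+6)^2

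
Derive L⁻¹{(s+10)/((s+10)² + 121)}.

Using frequency shift: L⁻¹{(s-a)/((s-a)² + b²)} = e^(at)cos(bt). Here a=-10, b=11

Final answer: e^(-10t)·cos(11t)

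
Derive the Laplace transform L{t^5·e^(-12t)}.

L{t^n·e^(at)} = n!/(s-a)^(n+1), so L{t^5·e^(-12t)} = 120/(s+12)^6

Final answer: 120/(s+12)^6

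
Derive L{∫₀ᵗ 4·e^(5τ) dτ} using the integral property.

L{∫₀ᵗ f(τ)dτ} = F(s)/s with F(s) = 4/(s-5), so L{∫₀ᵗ 4·e^(5τ) dτ} = 4/(s(s-5))

Final answer: 4/(s(s-5))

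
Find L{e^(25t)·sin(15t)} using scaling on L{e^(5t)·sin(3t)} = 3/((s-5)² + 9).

Scaling with a=5: L{e^(25t)·sin(15t)} = (1/5) · 3/((s/5-5)² + 9). Simplifying: 15/((s-25)² + 225)

Final answer: 15/((s-25)² + 225)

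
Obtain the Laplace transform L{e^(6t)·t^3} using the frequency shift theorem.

L{e^(at)·t^n} = n!/(s-a)^(n+1), so L{e^(6t)·t^3} = 6/(s-6)^4

Final answer: 6/(s-6)^4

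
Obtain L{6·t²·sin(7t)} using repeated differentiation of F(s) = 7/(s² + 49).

F(s) = 7/(s² + 49). F'(s) = -14s/(s² + 49)². F''(s) = -14(49 - 3s²)/(s² + 49)³ = (42s² - 686)/(s² + 49)³. So L{t²·sin(7t)} = (-1)² F''(s) = (42s² - 686)/(s² + 49)³. Then L{6·t²·sin(7t)} = 6·(42s² - 686)/(s² + 49)³ = (252s² - 4116)/(s² + 49)³

Final answer: (252s² - 4116)/(s² + 49)³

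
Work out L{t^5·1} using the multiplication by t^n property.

L{1} = 1/s. d^1/ds^1[1/s] = -1/s². d^2/ds^2[1/s] = 2/s^3. d^3/ds^3[1/s] = -6/s^4. d^4/ds^4[1/s] = 24/s^5. d^5/ds^5[1/s] = -120/s^6. So L{t^5} = (-1)^{5}·-120/s^6 = 120/s^6

Final answer: 120/s^6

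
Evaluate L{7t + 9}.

L{7t + 9} = 7·L{t} + 9·L{1} = 7/s² + 9/s

Final answer: 7/s² + 9/s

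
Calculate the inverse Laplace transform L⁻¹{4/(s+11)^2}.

L⁻¹{n!/(s-a)^(n+1)} = t^n·e^(at) with n=1, a=-11. So L⁻¹{1/(s+11)^2} = t·e^(-11t), and L⁻¹{4/(s+11)^2} = (4/1)·t·e^(-11t) = 4·t·e^(-11t)

Final answer: 4·t·e^(-11t)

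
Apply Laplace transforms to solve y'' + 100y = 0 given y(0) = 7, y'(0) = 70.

L{y''} + 100L{y} = 0. s²Y - 7s - 70 + 100Y = 0. Y(s² + 100) = 7s + 70. Y = (7s + 70)/(s² + 100). Inverting: y(t) = 7cos(10t) + 7sin(10t)

Final answer: y(t) = 7cos(10t) + 7sin(10t)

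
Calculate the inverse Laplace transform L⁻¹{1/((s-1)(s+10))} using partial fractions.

Decompose: A/(s-1) + B/(s+10). A = 1/11, B = -1/11. f(t) = (e^t - e^(-10t))/11

Final answer: (e^t - e^(-10t))/11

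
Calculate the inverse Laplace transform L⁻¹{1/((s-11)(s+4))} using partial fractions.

Decompose: A/(s-11) + B/(s+4). A = 1/15, B = -1/15. f(t) = (e^(11t) - e^(-4t))/15

Final answer: (e^(11t) - e^(-4t))/15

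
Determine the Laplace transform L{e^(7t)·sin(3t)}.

L{e^(at)·sin(ωt)} = ω/((s-a)² + ω²), so L{e^(7t)·sin(3t)} = 3/((s-7)² + 9)

Final answer: 3/((s-7)² + 9)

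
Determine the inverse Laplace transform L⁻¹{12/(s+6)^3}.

L⁻¹{n!/(s-a)^(n+1)} = t^n·e^(at) with n=2, a=-6. So L⁻¹{2/(s+6)^3} = t^2·e^(-6t), and L⁻¹{12/(s+6)^3} = (12/2)·t^2·e^(-6t) = 6·t^2·e^(-6t)

Final answer: 6·t^2·e^(-6t)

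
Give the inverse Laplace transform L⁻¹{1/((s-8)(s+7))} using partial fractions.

Decompose: A/(s-8) + B/(s+7). A = 1/15, B = -1/15. f(t) = (e^(8t) - e^(-7t))/15

Final answer: (e^(8t) - e^(-7t))/15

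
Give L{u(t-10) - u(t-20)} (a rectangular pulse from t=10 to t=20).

L{u(t-a)} = e^(-as)/s. L{u(t-10) - u(t-20)} = (e^(-10s) - e^(-20s))/s

Final answer: (e^(-10s) - e^(-20s))/s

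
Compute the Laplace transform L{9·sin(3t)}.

L{sin(ωt)} = ω/(s² + ω²), so L{sin(3t)} = 3/(s² + 9). Then L{9·sin(3t)} = 9·3/(s² + 9) = 27/(s² + 9)

Final answer: 27/(s² + 9)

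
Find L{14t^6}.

L{t^n} = n!/s^(n+1). So L{14t^6} = 14·6!/s^7 = 10080/s^7

Final answer: 10080/s^7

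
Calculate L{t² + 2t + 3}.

L{t² + 2t + 3} = 2/s³ + 2/s² + 3/s = 2/s³ + 2/s² + 3/s

Final answer: 2/s³ + 2/s² + 3/s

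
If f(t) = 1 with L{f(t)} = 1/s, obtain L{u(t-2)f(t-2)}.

Time shift theorem: L{u(t-a)f(t-a)} = e^(-as)F(s). Here a=2, F(s) = 1/s, so L{u(t-2)f(t-2)} = e^(-2s)·1/s

Final answer: e^(-2s)·1/s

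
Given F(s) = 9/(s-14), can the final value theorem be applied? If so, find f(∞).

sF(s) = 9s/(s-14) has a pole at s = 14 in the right half-plane. Theorem does NOT apply (unstable system; f(t) = 9·e^(14t) grows without bound).

Final answer: Not applicable (unstable)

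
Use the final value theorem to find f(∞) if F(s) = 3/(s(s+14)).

f(∞) = lim_{s→0} s·3/(s(s+14)) = lim_{s→0} 3/(s+14) = 3/14 = 3/14

Final answer: 3/14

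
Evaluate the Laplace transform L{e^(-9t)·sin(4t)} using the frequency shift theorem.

Frequency shift: L{e^(at)f(t)} = F(s-a). L{e^(-9t)·sin(4t)} = 4/((s+9)² + 16)

Final answer: 4/((s+9)² + 16)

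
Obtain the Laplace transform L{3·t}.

L{t^n} = n!/s^(n+1), so L{t} = 1/s^2. Then L{3·t} = 3·1/s^2 = 3/s^2

Final answer: 3/s^2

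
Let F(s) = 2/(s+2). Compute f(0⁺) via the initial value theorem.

f(0⁺) = lim_{s→∞} s·2/(s+2) = lim_{s→∞} 2s/(s+2) = 2

Final answer: 2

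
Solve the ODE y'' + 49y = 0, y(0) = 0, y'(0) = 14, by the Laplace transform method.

L{y''} + 49L{y} = 0. s²Y - 0 - 14 + 49Y = 0. Y(s² + 49) = 14. Y = (14)/(s² + 49). Inverting: y(t) = 2sin(7t)

Final answer: y(t) = 2sin(7t)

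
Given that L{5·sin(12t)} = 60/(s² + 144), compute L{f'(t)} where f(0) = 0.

L{f'(t)} = s·F(s) - f(0) = s·60/(s² + 144) - 0 = 60s/(s² + 144)

Final answer: 60s/(s² + 144)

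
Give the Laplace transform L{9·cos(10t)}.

L{cos(ωt)} = s/(s² + ω²), so L{cos(10t)} = s/(s² + 100). Then L{9·cos(10t)} = 9·s/(s² + 100) = 9s/(s² + 100)

Final answer: 9s/(s² + 100)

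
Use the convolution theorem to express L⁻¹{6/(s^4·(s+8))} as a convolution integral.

6/(s^4·(s+8)) = (6/s^4)·(1/(s+8)) = L{t^3}·L{e^(-8t)}. So f(t) = t^3*e^(-8t) = ∫₀ᵗ τ^3·e^(-8(t-τ)) dτ

Final answer: ∫₀ᵗ τ^3·e^(-8(t-τ)) dτ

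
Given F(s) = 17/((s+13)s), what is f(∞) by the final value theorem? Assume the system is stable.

f(∞) = lim_{s→0} sF(s) = lim_{s→0} 17/(s+13) = 17/13

Final answer: 17/13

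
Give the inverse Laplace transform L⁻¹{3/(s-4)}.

L⁻¹{1/(s-a)} = e^(at), so L⁻¹{1/(s-4)} = e^(4t), and L⁻¹{3/(s-4)} = 3·e^(4t)

Final answer: 3·e^(4t)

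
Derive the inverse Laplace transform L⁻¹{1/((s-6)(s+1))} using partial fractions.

Decompose: A/(s-6) + B/(s+1). A = 1/7, B = -1/7. f(t) = (e^(6t) - e^(-t))/7

Final answer: (e^(6t) - e^(-t))/7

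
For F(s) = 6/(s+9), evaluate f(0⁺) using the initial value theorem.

f(0⁺) = lim_{s→∞} s·6/(s+9) = lim_{s→∞} 6s/(s+9) = 6

Final answer: 6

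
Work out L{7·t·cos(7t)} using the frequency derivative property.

L{cos(7t)} = s/(s² + 49). Derivative: d/ds[s/(s² + 49)] = [(s² + 49) - s·2s]/(s² + 49)² = (49 - s²)/(s² + 49)². So L{t·cos(7t)} = -F'(s) = (s² - 49)/(s² + 49)². Then L{7·t·cos(7t)} = 7·(s² - 49)/(s² + 49)²

Final answer: 7·(s² - 49)/(s² + 49)²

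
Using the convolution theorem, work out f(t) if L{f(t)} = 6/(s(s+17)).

6/(s(s+17)) = (6/s)·(1/(s+17)) = L{6}·L{e^(-17t)}. By convolution, f(t) = 6*e^(-17t) = ∫₀ᵗ 6·e^(-17τ) dτ = 6·(1 - e^(-17t))/17

Final answer: 6·(1 - e^(-17t))/17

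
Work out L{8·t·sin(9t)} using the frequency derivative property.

L{sin(9t)} = 9/(s² + 81). By L{t·f(t)} = -F'(s): -d/ds[9/(s² + 81)] = -(9)·(-2s)/(s² + 81)² = 18s/(s² + 81)². Then L{8·t·sin(9t)} = 8·18s/(s² + 81)² = 144s/(s² + 81)²

Final answer: 144s/(s² + 81)²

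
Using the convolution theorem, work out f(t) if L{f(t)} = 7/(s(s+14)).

7/(s(s+14)) = (7/s)·(1/(s+14)) = L{7}·L{e^(-14t)}. By convolution, f(t) = 7*e^(-14t) = ∫₀ᵗ 7·e^(-14τ) dτ = 7·(1 - e^(-14t))/14

Final answer: 7·(1 - e^(-14t))/14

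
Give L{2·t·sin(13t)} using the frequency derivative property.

L{sin(13t)} = 13/(s² + 169). By L{t·f(t)} = -F'(s): -d/ds[13/(s² + 169)] = -(13)·(-2s)/(s² + 169)² = 26s/(s² + 169)². Then L{2·t·sin(13t)} = 2·26s/(s² + 169)² = 52s/(s² + 169)²

Final answer: 52s/(s² + 169)²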